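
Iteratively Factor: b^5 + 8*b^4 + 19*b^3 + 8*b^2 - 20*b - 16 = (b - 1)*(b^4 + 9*b^3 + 28*b^2 + 36*b + 16) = (b - 1)*(b + 4)*(b^3 + 5*b^2 + 8*b + 4) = (b - 1)*(b + 1)*(b + 4)*(b^2 + 4*b + 4) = (b - 1)*(b + 1)*(b + 2)*(b + 4)*(b + 2)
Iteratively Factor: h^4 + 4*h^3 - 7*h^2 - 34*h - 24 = (h - 3)*(h^3 + 7*h^2 + 14*h + 8) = (h - 3)*(h + 2)*(h^2 + 5*h + 4) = (h - 3)*(h + 1)*(h + 2)*(h + 4)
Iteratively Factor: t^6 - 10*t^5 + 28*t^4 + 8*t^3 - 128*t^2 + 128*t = (t - 4)*(t^5 - 6*t^4 + 4*t^3 + 24*t^2 - 32*t) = (t - 4)*(t + 2)*(t^4 - 8*t^3 + 20*t^2 - 16*t) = t*(t - 4)*(t + 2)*(t^3 - 8*t^2 + 20*t - 16) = t*(t - 4)^2*(t + 2)*(t^2 - 4*t + 4) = t*(t - 4)^2*(t - 2)*(t + 2)*(t - 2)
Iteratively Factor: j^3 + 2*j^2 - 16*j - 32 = (j + 4)*(j^2 - 2*j - 8) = (j + 2)*(j + 4)*(j - 4)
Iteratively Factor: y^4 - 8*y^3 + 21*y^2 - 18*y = (y - 2)*(y^3 - 6*y^2 + 9*y) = y*(y - 2)*(y^2 - 6*y + 9) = y*(y - 3)*(y - 2)*(y - 3)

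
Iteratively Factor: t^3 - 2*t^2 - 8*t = (t - 4)*(t^2 + 2*t) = (t - 4)*(t + 2)*(t)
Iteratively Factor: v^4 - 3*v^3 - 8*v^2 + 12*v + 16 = (v + 2)*(v^3 - 5*v^2 + 2*v + 8) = (v - 4)*(v + 2)*(v^2 - v - 2) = (v - 4)*(v + 1)*(v + 2)*(v - 2)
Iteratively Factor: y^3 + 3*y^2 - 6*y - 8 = (y - 2)*(y^2 + 5*y + 4) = (y - 2)*(y + 4)*(y + 1)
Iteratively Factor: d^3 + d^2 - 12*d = (d + 4)*(d^2 - 3*d) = (d - 3)*(d + 4)*(d)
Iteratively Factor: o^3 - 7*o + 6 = (o - 2)*(o^2 + 2*o - 3) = (o - 2)*(o + 3)*(o - 1)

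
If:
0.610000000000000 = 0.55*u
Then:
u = 1.11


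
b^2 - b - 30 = (b - 6)*(b + 5)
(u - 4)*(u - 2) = u^2 - 6*u + 8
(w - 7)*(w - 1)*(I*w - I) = I*w^3 - 9*I*w^2 + 15*I*w - 7*I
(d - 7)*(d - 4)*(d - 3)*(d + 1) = d^4 - 13*d^3 + 47*d^2 - 23*d - 84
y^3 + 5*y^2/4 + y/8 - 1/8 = (y - 1/4)*(y + 1/2)*(y + 1)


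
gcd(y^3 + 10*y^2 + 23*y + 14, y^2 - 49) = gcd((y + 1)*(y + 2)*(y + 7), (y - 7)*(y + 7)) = y + 7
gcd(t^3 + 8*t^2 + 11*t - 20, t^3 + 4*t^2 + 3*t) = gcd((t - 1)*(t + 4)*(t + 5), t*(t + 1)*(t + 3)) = 1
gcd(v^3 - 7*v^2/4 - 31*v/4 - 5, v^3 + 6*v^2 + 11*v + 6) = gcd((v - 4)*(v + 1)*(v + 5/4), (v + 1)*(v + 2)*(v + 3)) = v + 1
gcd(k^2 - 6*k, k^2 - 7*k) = k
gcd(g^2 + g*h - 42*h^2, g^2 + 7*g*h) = g + 7*h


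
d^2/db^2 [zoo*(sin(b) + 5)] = zoo*sin(b)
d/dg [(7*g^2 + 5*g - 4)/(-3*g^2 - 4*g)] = (-13*g^2 - 24*g - 16)/(g^2*(9*g^2 + 24*g + 16))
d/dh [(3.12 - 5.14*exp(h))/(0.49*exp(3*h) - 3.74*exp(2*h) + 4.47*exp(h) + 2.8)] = (5.0372*exp(3*h) - 23.81*exp(2*h) + 23.3376*exp(h) - 28.3384)*exp(h)/(0.2401*exp(6*h) - 3.6652*exp(5*h) + 18.3682*exp(4*h) - 30.6916*exp(3*h) - 0.963100000000001*exp(2*h) + 25.032*exp(h) + 7.84)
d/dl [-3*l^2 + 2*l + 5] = 2 - 6*l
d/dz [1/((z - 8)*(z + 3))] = (5 - 2*z)/(z^4 - 10*z^3 - 23*z^2 + 240*z + 576)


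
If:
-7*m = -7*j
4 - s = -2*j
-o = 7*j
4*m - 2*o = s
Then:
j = 1/4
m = 1/4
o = -7/4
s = 9/2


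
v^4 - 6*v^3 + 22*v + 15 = (v - 5)*(v - 3)*(v + 1)^2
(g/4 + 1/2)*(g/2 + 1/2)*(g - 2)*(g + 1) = g^4/8 + g^3/4 - 3*g^2/8 - g - 1/2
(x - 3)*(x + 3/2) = x^2 - 3*x/2 - 9/2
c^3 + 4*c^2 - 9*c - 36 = (c - 3)*(c + 3)*(c + 4)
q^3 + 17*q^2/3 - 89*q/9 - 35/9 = (q - 5/3)*(q + 1/3)*(q + 7)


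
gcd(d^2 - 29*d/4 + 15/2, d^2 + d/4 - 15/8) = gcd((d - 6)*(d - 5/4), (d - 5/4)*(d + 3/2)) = d - 5/4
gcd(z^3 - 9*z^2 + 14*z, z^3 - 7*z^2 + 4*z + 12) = z - 2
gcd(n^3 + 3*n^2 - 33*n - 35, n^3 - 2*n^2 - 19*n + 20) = n - 5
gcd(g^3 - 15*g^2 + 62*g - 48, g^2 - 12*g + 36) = g - 6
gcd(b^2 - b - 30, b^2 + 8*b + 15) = b + 5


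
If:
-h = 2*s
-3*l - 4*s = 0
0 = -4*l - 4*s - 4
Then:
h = -6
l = -4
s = 3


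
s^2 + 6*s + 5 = (s + 1)*(s + 5)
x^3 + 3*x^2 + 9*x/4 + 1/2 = (x + 1/2)^2*(x + 2)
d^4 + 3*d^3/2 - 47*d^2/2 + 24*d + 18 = (d - 3)*(d - 2)*(d + 1/2)*(d + 6)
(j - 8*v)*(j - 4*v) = j^2 - 12*j*v + 32*v^2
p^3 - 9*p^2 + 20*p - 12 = (p - 6)*(p - 2)*(p - 1)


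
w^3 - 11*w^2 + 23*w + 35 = (w - 7)*(w - 5)*(w + 1)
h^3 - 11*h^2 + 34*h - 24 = (h - 6)*(h - 4)*(h - 1)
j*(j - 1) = j^2 - j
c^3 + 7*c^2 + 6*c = c*(c + 1)*(c + 6)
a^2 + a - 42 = (a - 6)*(a + 7)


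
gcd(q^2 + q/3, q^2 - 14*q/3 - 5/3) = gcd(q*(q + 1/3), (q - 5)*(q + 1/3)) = q + 1/3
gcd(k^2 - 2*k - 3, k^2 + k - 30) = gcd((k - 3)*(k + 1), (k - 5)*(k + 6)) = 1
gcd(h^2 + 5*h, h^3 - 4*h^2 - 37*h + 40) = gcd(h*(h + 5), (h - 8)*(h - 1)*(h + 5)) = h + 5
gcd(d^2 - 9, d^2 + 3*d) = d + 3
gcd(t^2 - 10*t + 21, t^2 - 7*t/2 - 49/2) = t - 7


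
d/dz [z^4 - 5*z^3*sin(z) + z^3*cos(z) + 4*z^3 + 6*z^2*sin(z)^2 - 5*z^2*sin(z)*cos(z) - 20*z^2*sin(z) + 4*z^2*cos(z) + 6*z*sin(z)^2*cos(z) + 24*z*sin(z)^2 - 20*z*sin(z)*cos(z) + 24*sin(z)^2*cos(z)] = -z^3*sin(z) - 5*z^3*cos(z) + 4*z^3 - 19*z^2*sin(z) + 6*z^2*sin(2*z) - 17*z^2*cos(z) - 5*z^2*cos(2*z) + 12*z^2 - 83*z*sin(z)/2 + 19*z*sin(2*z) + 9*z*sin(3*z)/2 + 8*z*cos(z) - 26*z*cos(2*z) + 6*z - 6*sin(z) - 10*sin(2*z) + 18*sin(3*z) + 3*cos(z)/2 - 12*cos(2*z) - 3*cos(3*z)/2 + 12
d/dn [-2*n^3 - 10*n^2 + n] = -6*n^2 - 20*n + 1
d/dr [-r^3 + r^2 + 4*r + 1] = -3*r^2 + 2*r + 4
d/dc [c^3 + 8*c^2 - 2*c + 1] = 3*c^2 + 16*c - 2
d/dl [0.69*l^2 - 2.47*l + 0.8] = 1.38*l - 2.47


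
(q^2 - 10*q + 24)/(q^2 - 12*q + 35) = (q^2 - 10*q + 24)/(q^2 - 12*q + 35)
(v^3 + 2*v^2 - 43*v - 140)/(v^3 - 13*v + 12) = (v^2 - 2*v - 35)/(v^2 - 4*v + 3)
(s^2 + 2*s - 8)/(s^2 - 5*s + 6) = (s + 4)/(s - 3)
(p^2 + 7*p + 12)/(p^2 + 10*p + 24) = (p + 3)/(p + 6)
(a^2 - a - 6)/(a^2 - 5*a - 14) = (a - 3)/(a - 7)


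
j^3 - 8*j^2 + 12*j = j*(j - 6)*(j - 2)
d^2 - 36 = (d - 6)*(d + 6)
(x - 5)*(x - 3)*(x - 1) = x^3 - 9*x^2 + 23*x - 15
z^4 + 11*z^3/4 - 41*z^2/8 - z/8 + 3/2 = (z - 1)*(z - 3/4)*(z + 1/2)*(z + 4)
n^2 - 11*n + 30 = (n - 6)*(n - 5)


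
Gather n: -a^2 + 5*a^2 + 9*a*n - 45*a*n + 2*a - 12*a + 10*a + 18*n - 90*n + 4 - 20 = 4*a^2 + n*(-36*a - 72) - 16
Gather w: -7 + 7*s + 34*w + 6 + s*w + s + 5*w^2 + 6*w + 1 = 8*s + 5*w^2 + w*(s + 40)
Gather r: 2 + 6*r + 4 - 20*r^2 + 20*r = -20*r^2 + 26*r + 6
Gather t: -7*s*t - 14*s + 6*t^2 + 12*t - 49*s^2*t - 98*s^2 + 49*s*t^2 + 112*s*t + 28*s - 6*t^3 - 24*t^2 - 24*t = -98*s^2 + 14*s - 6*t^3 + t^2*(49*s - 18) + t*(-49*s^2 + 105*s - 12)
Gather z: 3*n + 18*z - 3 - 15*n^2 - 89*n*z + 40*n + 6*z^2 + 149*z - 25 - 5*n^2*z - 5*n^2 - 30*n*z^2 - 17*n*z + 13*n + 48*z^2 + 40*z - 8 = -20*n^2 + 56*n + z^2*(54 - 30*n) + z*(-5*n^2 - 106*n + 207) - 36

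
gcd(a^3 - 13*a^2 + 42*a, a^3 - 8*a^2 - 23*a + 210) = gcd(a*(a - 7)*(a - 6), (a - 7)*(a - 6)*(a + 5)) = a^2 - 13*a + 42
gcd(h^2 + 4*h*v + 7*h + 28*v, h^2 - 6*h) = 1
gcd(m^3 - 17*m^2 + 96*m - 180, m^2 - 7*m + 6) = m - 6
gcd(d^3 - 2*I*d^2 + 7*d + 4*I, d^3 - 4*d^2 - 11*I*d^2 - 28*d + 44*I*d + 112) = d - 4*I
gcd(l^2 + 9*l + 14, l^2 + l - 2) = l + 2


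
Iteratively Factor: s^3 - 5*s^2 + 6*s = (s - 2)*(s^2 - 3*s) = s*(s - 2)*(s - 3)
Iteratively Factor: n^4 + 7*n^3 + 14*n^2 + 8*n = (n + 4)*(n^3 + 3*n^2 + 2*n) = n*(n + 4)*(n^2 + 3*n + 2) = n*(n + 1)*(n + 4)*(n + 2)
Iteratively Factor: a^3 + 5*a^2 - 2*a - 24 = (a + 3)*(a^2 + 2*a - 8) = (a - 2)*(a + 3)*(a + 4)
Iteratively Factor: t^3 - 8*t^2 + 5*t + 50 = (t + 2)*(t^2 - 10*t + 25) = (t - 5)*(t + 2)*(t - 5)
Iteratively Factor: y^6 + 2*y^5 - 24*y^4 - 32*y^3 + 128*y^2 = (y)*(y^5 + 2*y^4 - 24*y^3 - 32*y^2 + 128*y) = y*(y - 2)*(y^4 + 4*y^3 - 16*y^2 - 64*y) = y*(y - 4)*(y - 2)*(y^3 + 8*y^2 + 16*y) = y*(y - 4)*(y - 2)*(y + 4)*(y^2 + 4*y) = y^2*(y - 4)*(y - 2)*(y + 4)*(y + 4)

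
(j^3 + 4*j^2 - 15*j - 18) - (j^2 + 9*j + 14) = j^3 + 3*j^2 - 24*j - 32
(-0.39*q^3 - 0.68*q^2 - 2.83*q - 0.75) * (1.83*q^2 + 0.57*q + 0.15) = -0.7137*q^5 - 1.4667*q^4 - 5.625*q^3 - 3.0876*q^2 - 0.852*q - 0.1125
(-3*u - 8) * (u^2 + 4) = -3*u^3 - 8*u^2 - 12*u - 32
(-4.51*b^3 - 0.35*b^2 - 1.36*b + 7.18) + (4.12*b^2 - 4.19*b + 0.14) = -4.51*b^3 + 3.77*b^2 - 5.55*b + 7.32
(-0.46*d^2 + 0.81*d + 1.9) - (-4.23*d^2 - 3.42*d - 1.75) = 3.77*d^2 + 4.23*d + 3.65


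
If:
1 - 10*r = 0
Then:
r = 1/10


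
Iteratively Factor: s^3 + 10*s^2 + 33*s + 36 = (s + 3)*(s^2 + 7*s + 12) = (s + 3)*(s + 4)*(s + 3)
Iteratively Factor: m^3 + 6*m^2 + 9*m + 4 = (m + 1)*(m^2 + 5*m + 4) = (m + 1)^2*(m + 4)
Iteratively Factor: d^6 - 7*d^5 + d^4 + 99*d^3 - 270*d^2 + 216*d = (d - 3)*(d^5 - 4*d^4 - 11*d^3 + 66*d^2 - 72*d) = (d - 3)^2*(d^4 - d^3 - 14*d^2 + 24*d) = d*(d - 3)^2*(d^3 - d^2 - 14*d + 24) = d*(d - 3)^3*(d^2 + 2*d - 8) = d*(d - 3)^3*(d + 4)*(d - 2)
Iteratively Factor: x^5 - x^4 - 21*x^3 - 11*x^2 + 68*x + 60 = (x - 5)*(x^4 + 4*x^3 - x^2 - 16*x - 12) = (x - 5)*(x - 2)*(x^3 + 6*x^2 + 11*x + 6) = (x - 5)*(x - 2)*(x + 3)*(x^2 + 3*x + 2) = (x - 5)*(x - 2)*(x + 1)*(x + 3)*(x + 2)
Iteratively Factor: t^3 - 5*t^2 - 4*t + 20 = (t - 2)*(t^2 - 3*t - 10) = (t - 5)*(t - 2)*(t + 2)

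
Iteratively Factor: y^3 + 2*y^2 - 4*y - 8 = (y + 2)*(y^2 - 4) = (y - 2)*(y + 2)*(y + 2)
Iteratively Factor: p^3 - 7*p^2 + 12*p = (p - 4)*(p^2 - 3*p) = (p - 4)*(p - 3)*(p)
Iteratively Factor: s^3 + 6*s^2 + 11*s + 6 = (s + 2)*(s^2 + 4*s + 3) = (s + 2)*(s + 3)*(s + 1)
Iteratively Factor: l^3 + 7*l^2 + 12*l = (l + 4)*(l^2 + 3*l) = (l + 3)*(l + 4)*(l)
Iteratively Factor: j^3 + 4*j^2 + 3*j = (j + 3)*(j^2 + j) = (j + 1)*(j + 3)*(j)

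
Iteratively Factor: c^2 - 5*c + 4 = (c - 1)*(c - 4)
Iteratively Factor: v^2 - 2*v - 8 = (v + 2)*(v - 4)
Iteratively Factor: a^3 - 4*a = (a - 2)*(a^2 + 2*a) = a*(a - 2)*(a + 2)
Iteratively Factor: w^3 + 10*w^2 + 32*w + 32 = (w + 4)*(w^2 + 6*w + 8) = (w + 2)*(w + 4)*(w + 4)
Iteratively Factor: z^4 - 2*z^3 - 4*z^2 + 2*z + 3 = (z - 1)*(z^3 - z^2 - 5*z - 3) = (z - 1)*(z + 1)*(z^2 - 2*z - 3) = (z - 1)*(z + 1)^2*(z - 3)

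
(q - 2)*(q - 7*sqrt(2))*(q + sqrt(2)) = q^3 - 6*sqrt(2)*q^2 - 2*q^2 - 14*q + 12*sqrt(2)*q + 28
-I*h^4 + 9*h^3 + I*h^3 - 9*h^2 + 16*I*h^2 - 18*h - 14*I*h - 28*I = (h - 2)*(h + 2*I)*(h + 7*I)*(-I*h - I)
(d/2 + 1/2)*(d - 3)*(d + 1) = d^3/2 - d^2/2 - 5*d/2 - 3/2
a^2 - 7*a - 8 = (a - 8)*(a + 1)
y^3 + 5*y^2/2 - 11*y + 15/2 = (y - 3/2)*(y - 1)*(y + 5)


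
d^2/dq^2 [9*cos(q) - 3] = -9*cos(q)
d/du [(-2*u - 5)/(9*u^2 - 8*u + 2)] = 2*(9*u^2 + 45*u - 22)/(81*u^4 - 144*u^3 + 100*u^2 - 32*u + 4)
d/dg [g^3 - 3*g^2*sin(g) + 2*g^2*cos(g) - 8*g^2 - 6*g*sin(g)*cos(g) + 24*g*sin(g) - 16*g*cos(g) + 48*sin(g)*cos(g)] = -2*g^2*sin(g) - 3*g^2*cos(g) + 3*g^2 + 10*g*sin(g) + 28*g*cos(g) - 6*g*cos(2*g) - 16*g + 24*sin(g) - 3*sin(2*g) - 16*cos(g) + 48*cos(2*g)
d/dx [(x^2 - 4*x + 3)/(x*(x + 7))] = (11*x^2 - 6*x - 21)/(x^2*(x^2 + 14*x + 49))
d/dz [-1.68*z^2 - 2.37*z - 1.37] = -3.36*z - 2.37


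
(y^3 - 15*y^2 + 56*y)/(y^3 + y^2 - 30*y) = (y^2 - 15*y + 56)/(y^2 + y - 30)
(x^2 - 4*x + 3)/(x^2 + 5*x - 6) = (x - 3)/(x + 6)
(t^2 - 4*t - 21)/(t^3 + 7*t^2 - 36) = (t - 7)/(t^2 + 4*t - 12)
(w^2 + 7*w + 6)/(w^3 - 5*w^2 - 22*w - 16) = (w + 6)/(w^2 - 6*w - 16)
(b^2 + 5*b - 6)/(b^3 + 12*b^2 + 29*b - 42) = 1/(b + 7)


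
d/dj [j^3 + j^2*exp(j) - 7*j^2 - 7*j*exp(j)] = j^2*exp(j) + 3*j^2 - 5*j*exp(j) - 14*j - 7*exp(j)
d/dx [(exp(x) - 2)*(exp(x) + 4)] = 2*(exp(x) + 1)*exp(x)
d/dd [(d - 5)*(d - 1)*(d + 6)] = 3*d^2 - 31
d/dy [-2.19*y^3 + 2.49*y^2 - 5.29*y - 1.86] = -6.57*y^2 + 4.98*y - 5.29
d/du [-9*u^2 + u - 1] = 1 - 18*u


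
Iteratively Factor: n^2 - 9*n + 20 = (n - 4)*(n - 5)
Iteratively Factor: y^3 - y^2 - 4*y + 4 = (y + 2)*(y^2 - 3*y + 2) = (y - 1)*(y + 2)*(y - 2)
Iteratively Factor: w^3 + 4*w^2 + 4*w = (w)*(w^2 + 4*w + 4) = w*(w + 2)*(w + 2)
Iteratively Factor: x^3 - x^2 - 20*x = (x - 5)*(x^2 + 4*x) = (x - 5)*(x + 4)*(x)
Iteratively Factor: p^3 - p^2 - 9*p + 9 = (p - 1)*(p^2 - 9) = (p - 1)*(p + 3)*(p - 3)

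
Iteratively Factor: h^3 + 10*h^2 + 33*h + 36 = (h + 3)*(h^2 + 7*h + 12) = (h + 3)^2*(h + 4)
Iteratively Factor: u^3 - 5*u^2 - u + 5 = (u - 1)*(u^2 - 4*u - 5) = (u - 5)*(u - 1)*(u + 1)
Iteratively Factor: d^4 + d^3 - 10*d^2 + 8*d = (d - 2)*(d^3 + 3*d^2 - 4*d) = (d - 2)*(d + 4)*(d^2 - d) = d*(d - 2)*(d + 4)*(d - 1)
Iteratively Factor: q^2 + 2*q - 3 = (q + 3)*(q - 1)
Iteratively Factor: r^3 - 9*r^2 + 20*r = (r)*(r^2 - 9*r + 20) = r*(r - 4)*(r - 5)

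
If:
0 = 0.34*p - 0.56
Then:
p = 1.65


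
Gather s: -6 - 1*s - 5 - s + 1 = -2*s - 10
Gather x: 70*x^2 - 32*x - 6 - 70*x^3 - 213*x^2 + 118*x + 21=-70*x^3 - 143*x^2 + 86*x + 15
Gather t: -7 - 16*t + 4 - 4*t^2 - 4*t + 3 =-4*t^2 - 20*t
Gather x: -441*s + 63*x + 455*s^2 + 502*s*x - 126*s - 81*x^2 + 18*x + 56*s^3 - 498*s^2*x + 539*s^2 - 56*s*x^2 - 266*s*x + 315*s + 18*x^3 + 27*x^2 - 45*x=56*s^3 + 994*s^2 - 252*s + 18*x^3 + x^2*(-56*s - 54) + x*(-498*s^2 + 236*s + 36)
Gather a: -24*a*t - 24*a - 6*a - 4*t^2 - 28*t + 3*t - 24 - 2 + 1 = a*(-24*t - 30) - 4*t^2 - 25*t - 25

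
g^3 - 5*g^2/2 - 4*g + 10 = (g - 5/2)*(g - 2)*(g + 2)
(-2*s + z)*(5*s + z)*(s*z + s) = -10*s^3*z - 10*s^3 + 3*s^2*z^2 + 3*s^2*z + s*z^3 + s*z^2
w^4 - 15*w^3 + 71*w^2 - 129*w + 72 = (w - 8)*(w - 3)^2*(w - 1)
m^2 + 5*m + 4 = (m + 1)*(m + 4)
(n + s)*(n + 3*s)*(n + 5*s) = n^3 + 9*n^2*s + 23*n*s^2 + 15*s^3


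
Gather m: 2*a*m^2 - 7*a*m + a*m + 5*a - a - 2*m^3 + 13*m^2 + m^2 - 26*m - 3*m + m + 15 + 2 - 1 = 4*a - 2*m^3 + m^2*(2*a + 14) + m*(-6*a - 28) + 16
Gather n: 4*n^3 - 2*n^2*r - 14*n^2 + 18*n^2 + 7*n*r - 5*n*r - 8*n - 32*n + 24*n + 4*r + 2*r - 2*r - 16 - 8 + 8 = 4*n^3 + n^2*(4 - 2*r) + n*(2*r - 16) + 4*r - 16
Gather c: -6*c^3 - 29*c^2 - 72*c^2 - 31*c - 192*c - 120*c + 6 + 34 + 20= -6*c^3 - 101*c^2 - 343*c + 60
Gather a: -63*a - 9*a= -72*a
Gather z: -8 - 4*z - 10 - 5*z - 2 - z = -10*z - 20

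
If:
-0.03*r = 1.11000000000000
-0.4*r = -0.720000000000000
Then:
No Solution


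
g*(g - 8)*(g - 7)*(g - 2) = g^4 - 17*g^3 + 86*g^2 - 112*g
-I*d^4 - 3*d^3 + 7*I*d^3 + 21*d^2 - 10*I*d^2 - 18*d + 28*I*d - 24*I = (d - 6)*(d - 4*I)*(d + I)*(-I*d + I)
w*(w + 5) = w^2 + 5*w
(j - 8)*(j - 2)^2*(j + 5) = j^4 - 7*j^3 - 24*j^2 + 148*j - 160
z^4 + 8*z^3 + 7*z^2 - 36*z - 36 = (z - 2)*(z + 1)*(z + 3)*(z + 6)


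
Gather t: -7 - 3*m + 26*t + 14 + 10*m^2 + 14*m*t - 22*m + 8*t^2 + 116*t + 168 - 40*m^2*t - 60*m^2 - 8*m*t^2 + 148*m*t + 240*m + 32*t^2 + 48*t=-50*m^2 + 215*m + t^2*(40 - 8*m) + t*(-40*m^2 + 162*m + 190) + 175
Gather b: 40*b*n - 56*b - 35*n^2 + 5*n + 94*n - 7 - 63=b*(40*n - 56) - 35*n^2 + 99*n - 70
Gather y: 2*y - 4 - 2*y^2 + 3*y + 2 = -2*y^2 + 5*y - 2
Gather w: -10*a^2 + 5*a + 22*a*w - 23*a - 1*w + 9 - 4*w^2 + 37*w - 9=-10*a^2 - 18*a - 4*w^2 + w*(22*a + 36)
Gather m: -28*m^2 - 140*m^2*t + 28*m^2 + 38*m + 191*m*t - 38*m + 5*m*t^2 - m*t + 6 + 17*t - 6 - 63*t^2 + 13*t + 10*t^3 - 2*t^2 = -140*m^2*t + m*(5*t^2 + 190*t) + 10*t^3 - 65*t^2 + 30*t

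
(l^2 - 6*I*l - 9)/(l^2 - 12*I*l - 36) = (-l^2 + 6*I*l + 9)/(-l^2 + 12*I*l + 36)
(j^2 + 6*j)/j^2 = (j + 6)/j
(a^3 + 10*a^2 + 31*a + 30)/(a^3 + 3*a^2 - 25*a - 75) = (a + 2)/(a - 5)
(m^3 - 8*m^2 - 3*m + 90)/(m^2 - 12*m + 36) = (m^2 - 2*m - 15)/(m - 6)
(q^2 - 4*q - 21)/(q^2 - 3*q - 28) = (q + 3)/(q + 4)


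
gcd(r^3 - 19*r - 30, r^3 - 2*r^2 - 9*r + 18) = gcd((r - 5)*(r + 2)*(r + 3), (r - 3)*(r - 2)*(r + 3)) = r + 3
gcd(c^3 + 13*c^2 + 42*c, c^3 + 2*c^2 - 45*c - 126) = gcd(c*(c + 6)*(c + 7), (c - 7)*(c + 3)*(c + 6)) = c + 6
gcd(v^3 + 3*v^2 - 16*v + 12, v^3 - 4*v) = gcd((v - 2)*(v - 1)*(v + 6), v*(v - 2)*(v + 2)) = v - 2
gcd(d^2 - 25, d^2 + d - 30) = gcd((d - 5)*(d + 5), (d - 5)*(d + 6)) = d - 5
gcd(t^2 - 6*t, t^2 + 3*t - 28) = 1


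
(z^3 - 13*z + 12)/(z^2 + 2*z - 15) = (z^2 + 3*z - 4)/(z + 5)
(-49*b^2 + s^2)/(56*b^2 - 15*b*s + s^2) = (7*b + s)/(-8*b + s)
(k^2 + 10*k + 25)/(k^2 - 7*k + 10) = (k^2 + 10*k + 25)/(k^2 - 7*k + 10)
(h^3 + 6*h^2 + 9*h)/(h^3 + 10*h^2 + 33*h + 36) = h/(h + 4)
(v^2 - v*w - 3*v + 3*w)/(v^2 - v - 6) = (v - w)/(v + 2)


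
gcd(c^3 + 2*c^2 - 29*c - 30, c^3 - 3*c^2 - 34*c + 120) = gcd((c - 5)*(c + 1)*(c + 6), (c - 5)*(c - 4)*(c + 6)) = c^2 + c - 30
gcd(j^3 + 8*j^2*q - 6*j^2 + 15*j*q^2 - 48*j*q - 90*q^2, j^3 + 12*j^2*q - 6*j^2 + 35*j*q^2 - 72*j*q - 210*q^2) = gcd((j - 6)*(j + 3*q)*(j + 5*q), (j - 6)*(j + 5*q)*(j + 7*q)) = j^2 + 5*j*q - 6*j - 30*q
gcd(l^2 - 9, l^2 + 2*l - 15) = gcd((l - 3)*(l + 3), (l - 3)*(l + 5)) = l - 3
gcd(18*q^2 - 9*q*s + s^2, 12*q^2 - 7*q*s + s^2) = 3*q - s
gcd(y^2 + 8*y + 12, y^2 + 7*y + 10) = y + 2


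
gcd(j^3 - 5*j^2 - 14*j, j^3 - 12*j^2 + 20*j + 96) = j + 2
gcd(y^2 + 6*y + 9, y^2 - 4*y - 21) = y + 3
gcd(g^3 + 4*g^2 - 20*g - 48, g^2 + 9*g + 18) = g + 6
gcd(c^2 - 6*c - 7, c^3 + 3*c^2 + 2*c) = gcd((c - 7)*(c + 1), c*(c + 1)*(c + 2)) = c + 1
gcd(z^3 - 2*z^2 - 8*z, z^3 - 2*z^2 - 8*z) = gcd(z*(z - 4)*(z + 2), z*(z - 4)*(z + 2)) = z^3 - 2*z^2 - 8*z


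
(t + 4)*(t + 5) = t^2 + 9*t + 20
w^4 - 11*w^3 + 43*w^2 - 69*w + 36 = (w - 4)*(w - 3)^2*(w - 1)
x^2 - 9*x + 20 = (x - 5)*(x - 4)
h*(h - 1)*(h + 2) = h^3 + h^2 - 2*h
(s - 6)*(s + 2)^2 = s^3 - 2*s^2 - 20*s - 24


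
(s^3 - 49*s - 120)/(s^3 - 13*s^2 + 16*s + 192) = (s + 5)/(s - 8)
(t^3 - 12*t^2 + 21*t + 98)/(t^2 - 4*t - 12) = (t^2 - 14*t + 49)/(t - 6)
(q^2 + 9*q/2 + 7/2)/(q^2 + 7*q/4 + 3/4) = 2*(2*q + 7)/(4*q + 3)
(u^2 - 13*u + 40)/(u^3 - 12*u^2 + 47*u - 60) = (u - 8)/(u^2 - 7*u + 12)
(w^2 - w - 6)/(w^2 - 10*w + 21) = (w + 2)/(w - 7)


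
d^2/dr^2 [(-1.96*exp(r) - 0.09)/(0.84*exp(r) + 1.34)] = (2.142672*exp(r) - 3.418072)*exp(r)/(0.592704*exp(3*r) + 2.836512*exp(2*r) + 4.524912*exp(r) + 2.406104)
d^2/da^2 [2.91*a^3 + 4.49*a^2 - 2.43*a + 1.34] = 17.46*a + 8.98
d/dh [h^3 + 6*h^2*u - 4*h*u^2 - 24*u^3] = 3*h^2 + 12*h*u - 4*u^2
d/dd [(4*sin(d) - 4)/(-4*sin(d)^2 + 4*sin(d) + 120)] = (sin(d)^2 - 2*sin(d) + 31)*cos(d)/(sin(d) + cos(d)^2 + 29)^2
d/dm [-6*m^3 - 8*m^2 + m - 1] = -18*m^2 - 16*m + 1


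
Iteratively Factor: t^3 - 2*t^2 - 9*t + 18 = (t - 3)*(t^2 + t - 6) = (t - 3)*(t + 3)*(t - 2)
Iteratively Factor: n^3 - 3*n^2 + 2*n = (n)*(n^2 - 3*n + 2) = n*(n - 1)*(n - 2)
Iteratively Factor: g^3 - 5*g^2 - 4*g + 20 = (g + 2)*(g^2 - 7*g + 10) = (g - 5)*(g + 2)*(g - 2)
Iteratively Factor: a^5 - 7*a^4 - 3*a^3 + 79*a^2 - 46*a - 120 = (a + 3)*(a^4 - 10*a^3 + 27*a^2 - 2*a - 40) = (a + 1)*(a + 3)*(a^3 - 11*a^2 + 38*a - 40) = (a - 5)*(a + 1)*(a + 3)*(a^2 - 6*a + 8) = (a - 5)*(a - 4)*(a + 1)*(a + 3)*(a - 2)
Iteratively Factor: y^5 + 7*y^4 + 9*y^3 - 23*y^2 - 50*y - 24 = (y + 3)*(y^4 + 4*y^3 - 3*y^2 - 14*y - 8) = (y + 1)*(y + 3)*(y^3 + 3*y^2 - 6*y - 8) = (y + 1)^2*(y + 3)*(y^2 + 2*y - 8) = (y - 2)*(y + 1)^2*(y + 3)*(y + 4)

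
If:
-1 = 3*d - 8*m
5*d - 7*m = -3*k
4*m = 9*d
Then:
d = 1/15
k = 43/180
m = 3/20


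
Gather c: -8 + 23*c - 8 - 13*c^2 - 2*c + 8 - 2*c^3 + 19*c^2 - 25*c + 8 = -2*c^3 + 6*c^2 - 4*c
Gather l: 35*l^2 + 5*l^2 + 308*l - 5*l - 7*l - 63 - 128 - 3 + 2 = 40*l^2 + 296*l - 192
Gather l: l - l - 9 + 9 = 0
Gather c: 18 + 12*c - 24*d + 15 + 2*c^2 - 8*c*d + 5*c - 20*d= 2*c^2 + c*(17 - 8*d) - 44*d + 33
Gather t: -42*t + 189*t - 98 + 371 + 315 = 147*t + 588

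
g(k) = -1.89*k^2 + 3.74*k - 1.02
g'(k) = 3.74 - 3.78*k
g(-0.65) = -4.25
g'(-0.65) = 6.20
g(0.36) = 0.08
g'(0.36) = 2.38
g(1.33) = 0.61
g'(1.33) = -1.29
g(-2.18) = -18.16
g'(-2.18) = 11.98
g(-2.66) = -24.34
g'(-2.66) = 13.79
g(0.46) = 0.30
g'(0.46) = 2.00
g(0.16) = -0.47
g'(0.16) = 3.14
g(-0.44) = -3.03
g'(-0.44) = 5.40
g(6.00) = -46.62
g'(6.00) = -18.94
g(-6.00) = -91.50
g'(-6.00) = 26.42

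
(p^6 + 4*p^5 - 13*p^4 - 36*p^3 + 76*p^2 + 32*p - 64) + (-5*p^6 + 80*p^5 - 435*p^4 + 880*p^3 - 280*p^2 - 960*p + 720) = -4*p^6 + 84*p^5 - 448*p^4 + 844*p^3 - 204*p^2 - 928*p + 656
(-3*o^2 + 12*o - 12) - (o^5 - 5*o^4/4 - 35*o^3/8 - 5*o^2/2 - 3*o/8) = -o^5 + 5*o^4/4 + 35*o^3/8 - o^2/2 + 99*o/8 - 12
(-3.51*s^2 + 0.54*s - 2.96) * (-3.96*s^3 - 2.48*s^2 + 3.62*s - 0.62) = 13.8996*s^5 + 6.5664*s^4 - 2.3238*s^3 + 11.4718*s^2 - 11.05*s + 1.8352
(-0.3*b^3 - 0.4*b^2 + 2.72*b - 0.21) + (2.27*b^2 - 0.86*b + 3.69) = -0.3*b^3 + 1.87*b^2 + 1.86*b + 3.48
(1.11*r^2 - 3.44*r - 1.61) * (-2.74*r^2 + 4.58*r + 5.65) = -3.0414*r^4 + 14.5094*r^3 - 5.0723*r^2 - 26.8098*r - 9.0965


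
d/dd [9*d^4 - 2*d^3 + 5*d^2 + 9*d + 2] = 36*d^3 - 6*d^2 + 10*d + 9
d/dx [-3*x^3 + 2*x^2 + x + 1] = -9*x^2 + 4*x + 1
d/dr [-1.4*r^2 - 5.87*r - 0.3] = -2.8*r - 5.87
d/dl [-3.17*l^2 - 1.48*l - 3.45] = -6.34*l - 1.48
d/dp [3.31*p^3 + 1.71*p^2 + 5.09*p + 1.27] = 9.93*p^2 + 3.42*p + 5.09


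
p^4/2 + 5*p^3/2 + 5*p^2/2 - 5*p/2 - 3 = (p/2 + 1)*(p - 1)*(p + 1)*(p + 3)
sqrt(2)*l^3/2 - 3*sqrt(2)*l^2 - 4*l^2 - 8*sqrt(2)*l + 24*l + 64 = (l - 8)*(l - 4*sqrt(2))*(sqrt(2)*l/2 + sqrt(2))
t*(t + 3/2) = t^2 + 3*t/2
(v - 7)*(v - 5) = v^2 - 12*v + 35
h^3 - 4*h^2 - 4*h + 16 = (h - 4)*(h - 2)*(h + 2)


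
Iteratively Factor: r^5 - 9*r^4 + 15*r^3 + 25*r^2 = (r + 1)*(r^4 - 10*r^3 + 25*r^2) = r*(r + 1)*(r^3 - 10*r^2 + 25*r) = r^2*(r + 1)*(r^2 - 10*r + 25) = r^2*(r - 5)*(r + 1)*(r - 5)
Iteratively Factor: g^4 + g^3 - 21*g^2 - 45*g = (g + 3)*(g^3 - 2*g^2 - 15*g) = (g - 5)*(g + 3)*(g^2 + 3*g) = (g - 5)*(g + 3)^2*(g)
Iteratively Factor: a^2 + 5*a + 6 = (a + 2)*(a + 3)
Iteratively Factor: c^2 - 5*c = (c - 5)*(c)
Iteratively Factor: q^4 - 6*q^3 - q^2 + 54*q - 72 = (q - 3)*(q^3 - 3*q^2 - 10*q + 24) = (q - 4)*(q - 3)*(q^2 + q - 6) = (q - 4)*(q - 3)*(q - 2)*(q + 3)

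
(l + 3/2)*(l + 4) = l^2 + 11*l/2 + 6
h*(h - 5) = h^2 - 5*h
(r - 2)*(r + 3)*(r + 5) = r^3 + 6*r^2 - r - 30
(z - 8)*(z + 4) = z^2 - 4*z - 32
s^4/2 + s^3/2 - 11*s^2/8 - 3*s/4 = s*(s/2 + 1)*(s - 3/2)*(s + 1/2)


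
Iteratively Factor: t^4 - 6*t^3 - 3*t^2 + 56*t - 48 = (t - 4)*(t^3 - 2*t^2 - 11*t + 12) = (t - 4)*(t - 1)*(t^2 - t - 12) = (t - 4)*(t - 1)*(t + 3)*(t - 4)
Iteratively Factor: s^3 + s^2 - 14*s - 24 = (s + 3)*(s^2 - 2*s - 8) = (s - 4)*(s + 3)*(s + 2)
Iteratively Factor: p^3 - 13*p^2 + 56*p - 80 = (p - 4)*(p^2 - 9*p + 20) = (p - 5)*(p - 4)*(p - 4)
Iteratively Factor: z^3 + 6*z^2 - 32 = (z + 4)*(z^2 + 2*z - 8) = (z - 2)*(z + 4)*(z + 4)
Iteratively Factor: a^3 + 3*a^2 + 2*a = (a + 2)*(a^2 + a) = (a + 1)*(a + 2)*(a)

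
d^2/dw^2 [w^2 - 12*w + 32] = 2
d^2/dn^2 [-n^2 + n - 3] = -2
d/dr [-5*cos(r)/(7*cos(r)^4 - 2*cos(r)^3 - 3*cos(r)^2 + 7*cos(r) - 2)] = 20*(-21*cos(r)^4 + 4*cos(r)^3 + 3*cos(r)^2 - 2)*sin(r)/(-14*sin(r)^4 + 22*sin(r)^2 - 11*cos(r) + cos(3*r) - 4)^2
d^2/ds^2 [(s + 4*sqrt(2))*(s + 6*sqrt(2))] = 2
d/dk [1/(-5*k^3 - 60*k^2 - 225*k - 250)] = 3*(k^2 + 8*k + 15)/(5*(k^3 + 12*k^2 + 45*k + 50)^2)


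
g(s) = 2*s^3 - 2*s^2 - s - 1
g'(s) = 6*s^2 - 4*s - 1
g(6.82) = 533.58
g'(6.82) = 250.79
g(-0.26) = -0.91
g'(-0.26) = 0.45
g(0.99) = -2.01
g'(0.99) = 0.92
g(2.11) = 6.77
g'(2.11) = 17.27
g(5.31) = 236.74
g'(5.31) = 146.94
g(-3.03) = -71.97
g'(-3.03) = 66.21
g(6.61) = 482.62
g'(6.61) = 234.71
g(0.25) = -1.34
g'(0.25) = -1.62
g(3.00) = 32.00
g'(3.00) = 41.00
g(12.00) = 3155.00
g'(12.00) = 815.00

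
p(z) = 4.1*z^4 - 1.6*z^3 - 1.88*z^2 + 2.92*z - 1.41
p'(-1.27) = -33.64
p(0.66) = 0.02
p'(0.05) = 2.72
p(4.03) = 956.55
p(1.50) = 14.10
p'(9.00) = 11535.88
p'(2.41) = 195.54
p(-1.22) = 4.22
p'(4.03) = 983.20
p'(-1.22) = -29.42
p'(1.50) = 41.83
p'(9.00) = 11535.88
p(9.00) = 25606.29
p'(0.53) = 2.02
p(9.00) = 25606.29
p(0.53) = -0.31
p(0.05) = -1.27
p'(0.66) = 3.06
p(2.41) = 110.62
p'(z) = 16.4*z^3 - 4.8*z^2 - 3.76*z + 2.92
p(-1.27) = 5.79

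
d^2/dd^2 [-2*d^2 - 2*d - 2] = -4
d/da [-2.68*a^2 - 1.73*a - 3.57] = -5.36*a - 1.73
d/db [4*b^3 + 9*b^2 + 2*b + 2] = 12*b^2 + 18*b + 2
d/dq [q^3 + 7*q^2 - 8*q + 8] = 3*q^2 + 14*q - 8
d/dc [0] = 0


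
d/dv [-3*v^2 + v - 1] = 1 - 6*v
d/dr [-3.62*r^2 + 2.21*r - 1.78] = 2.21 - 7.24*r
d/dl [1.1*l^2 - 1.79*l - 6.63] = 2.2*l - 1.79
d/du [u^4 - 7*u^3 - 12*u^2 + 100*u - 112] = 4*u^3 - 21*u^2 - 24*u + 100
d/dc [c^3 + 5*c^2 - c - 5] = 3*c^2 + 10*c - 1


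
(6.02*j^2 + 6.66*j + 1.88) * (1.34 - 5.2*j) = -31.304*j^3 - 26.5652*j^2 - 0.851599999999999*j + 2.5192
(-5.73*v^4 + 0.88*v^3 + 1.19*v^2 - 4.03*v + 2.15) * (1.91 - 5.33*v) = 30.5409*v^5 - 15.6347*v^4 - 4.6619*v^3 + 23.7528*v^2 - 19.1568*v + 4.1065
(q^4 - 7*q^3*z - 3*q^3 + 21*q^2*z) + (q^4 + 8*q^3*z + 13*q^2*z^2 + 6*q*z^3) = 2*q^4 + q^3*z - 3*q^3 + 13*q^2*z^2 + 21*q^2*z + 6*q*z^3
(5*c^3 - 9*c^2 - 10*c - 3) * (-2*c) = -10*c^4 + 18*c^3 + 20*c^2 + 6*c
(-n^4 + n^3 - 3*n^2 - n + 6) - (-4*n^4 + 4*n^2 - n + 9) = 3*n^4 + n^3 - 7*n^2 - 3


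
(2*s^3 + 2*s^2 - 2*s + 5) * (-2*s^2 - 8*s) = -4*s^5 - 20*s^4 - 12*s^3 + 6*s^2 - 40*s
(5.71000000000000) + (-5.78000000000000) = -0.0700000000000003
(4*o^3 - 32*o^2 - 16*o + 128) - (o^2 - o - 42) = 4*o^3 - 33*o^2 - 15*o + 170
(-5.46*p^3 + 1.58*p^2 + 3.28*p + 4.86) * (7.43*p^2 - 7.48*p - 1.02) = -40.5678*p^5 + 52.5802*p^4 + 18.1212*p^3 + 9.9638*p^2 - 39.6984*p - 4.9572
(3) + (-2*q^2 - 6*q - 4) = -2*q^2 - 6*q - 1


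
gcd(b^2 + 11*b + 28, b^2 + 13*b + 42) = b + 7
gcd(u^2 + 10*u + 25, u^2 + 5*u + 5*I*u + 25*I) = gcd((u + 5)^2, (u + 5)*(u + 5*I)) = u + 5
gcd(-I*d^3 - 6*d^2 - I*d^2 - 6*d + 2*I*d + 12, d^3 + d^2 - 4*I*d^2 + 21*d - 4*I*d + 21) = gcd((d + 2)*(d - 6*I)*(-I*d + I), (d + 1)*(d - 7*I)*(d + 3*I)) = 1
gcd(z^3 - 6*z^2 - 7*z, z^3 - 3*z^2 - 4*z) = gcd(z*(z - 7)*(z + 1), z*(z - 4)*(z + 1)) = z^2 + z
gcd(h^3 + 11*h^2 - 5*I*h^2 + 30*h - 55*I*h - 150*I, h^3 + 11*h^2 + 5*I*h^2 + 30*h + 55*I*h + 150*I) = h^2 + 11*h + 30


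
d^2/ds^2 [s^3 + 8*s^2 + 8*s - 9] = 6*s + 16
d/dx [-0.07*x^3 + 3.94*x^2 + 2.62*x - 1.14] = -0.21*x^2 + 7.88*x + 2.62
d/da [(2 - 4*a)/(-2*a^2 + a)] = -2/a^2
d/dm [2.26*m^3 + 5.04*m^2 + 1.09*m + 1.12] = 6.78*m^2 + 10.08*m + 1.09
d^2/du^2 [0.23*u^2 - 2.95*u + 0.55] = 0.460000000000000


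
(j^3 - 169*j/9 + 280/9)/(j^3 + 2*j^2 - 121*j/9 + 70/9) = (3*j - 8)/(3*j - 2)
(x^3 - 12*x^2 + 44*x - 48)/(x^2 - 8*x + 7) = (x^3 - 12*x^2 + 44*x - 48)/(x^2 - 8*x + 7)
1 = 1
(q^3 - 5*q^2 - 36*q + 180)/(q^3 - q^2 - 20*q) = (q^2 - 36)/(q*(q + 4))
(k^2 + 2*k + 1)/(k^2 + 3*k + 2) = (k + 1)/(k + 2)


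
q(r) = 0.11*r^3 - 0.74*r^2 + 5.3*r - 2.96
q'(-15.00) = 101.75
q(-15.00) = -620.21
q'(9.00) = 18.71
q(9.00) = 64.99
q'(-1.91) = 9.33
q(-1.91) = -16.55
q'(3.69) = 4.33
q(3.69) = 12.05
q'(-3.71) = 15.33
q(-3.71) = -38.43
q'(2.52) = 3.67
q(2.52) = 7.46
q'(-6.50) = 28.86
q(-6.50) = -98.88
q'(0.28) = 4.91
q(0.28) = -1.53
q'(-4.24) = 17.51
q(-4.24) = -47.12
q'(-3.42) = 14.22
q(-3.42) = -34.14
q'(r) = 0.33*r^2 - 1.48*r + 5.3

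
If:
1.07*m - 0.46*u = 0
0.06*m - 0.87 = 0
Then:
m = 14.50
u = 33.73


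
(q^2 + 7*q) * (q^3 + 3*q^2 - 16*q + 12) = q^5 + 10*q^4 + 5*q^3 - 100*q^2 + 84*q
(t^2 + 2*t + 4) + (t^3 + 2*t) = t^3 + t^2 + 4*t + 4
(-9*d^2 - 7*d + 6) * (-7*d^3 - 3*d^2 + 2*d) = 63*d^5 + 76*d^4 - 39*d^3 - 32*d^2 + 12*d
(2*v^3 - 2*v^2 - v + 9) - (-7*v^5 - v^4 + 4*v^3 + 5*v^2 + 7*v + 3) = 7*v^5 + v^4 - 2*v^3 - 7*v^2 - 8*v + 6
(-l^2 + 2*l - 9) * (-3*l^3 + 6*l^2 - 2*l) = 3*l^5 - 12*l^4 + 41*l^3 - 58*l^2 + 18*l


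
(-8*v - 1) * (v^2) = -8*v^3 - v^2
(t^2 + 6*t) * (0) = 0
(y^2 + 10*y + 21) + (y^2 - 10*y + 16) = 2*y^2 + 37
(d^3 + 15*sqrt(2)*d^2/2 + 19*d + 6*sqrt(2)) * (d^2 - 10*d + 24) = d^5 - 10*d^4 + 15*sqrt(2)*d^4/2 - 75*sqrt(2)*d^3 + 43*d^3 - 190*d^2 + 186*sqrt(2)*d^2 - 60*sqrt(2)*d + 456*d + 144*sqrt(2)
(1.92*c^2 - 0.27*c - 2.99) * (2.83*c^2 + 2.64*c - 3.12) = 5.4336*c^4 + 4.3047*c^3 - 15.1649*c^2 - 7.0512*c + 9.3288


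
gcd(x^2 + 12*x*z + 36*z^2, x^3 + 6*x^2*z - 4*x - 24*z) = x + 6*z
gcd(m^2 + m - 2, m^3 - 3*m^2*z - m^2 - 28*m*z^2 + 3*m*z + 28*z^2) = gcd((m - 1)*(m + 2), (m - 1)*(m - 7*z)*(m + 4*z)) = m - 1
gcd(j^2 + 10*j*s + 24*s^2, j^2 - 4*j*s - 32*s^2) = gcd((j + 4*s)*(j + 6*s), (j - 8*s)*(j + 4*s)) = j + 4*s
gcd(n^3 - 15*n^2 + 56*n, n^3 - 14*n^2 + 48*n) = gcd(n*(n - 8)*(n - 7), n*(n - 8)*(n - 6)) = n^2 - 8*n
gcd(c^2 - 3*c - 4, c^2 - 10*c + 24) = c - 4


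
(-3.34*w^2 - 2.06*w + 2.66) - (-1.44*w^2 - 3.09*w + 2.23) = -1.9*w^2 + 1.03*w + 0.43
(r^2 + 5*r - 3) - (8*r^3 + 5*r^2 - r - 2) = -8*r^3 - 4*r^2 + 6*r - 1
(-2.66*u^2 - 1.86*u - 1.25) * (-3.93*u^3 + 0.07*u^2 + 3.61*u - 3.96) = 10.4538*u^5 + 7.1236*u^4 - 4.8203*u^3 + 3.7315*u^2 + 2.8531*u + 4.95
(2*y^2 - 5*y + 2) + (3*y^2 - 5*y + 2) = 5*y^2 - 10*y + 4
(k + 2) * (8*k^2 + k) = 8*k^3 + 17*k^2 + 2*k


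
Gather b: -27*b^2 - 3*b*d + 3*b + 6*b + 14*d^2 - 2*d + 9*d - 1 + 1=-27*b^2 + b*(9 - 3*d) + 14*d^2 + 7*d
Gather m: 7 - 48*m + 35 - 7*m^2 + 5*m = -7*m^2 - 43*m + 42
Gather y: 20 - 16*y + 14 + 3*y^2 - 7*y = 3*y^2 - 23*y + 34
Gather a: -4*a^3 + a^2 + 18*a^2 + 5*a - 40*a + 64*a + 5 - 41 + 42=-4*a^3 + 19*a^2 + 29*a + 6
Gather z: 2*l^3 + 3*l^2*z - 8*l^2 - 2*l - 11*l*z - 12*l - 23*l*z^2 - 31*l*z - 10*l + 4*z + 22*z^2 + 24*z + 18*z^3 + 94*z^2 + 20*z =2*l^3 - 8*l^2 - 24*l + 18*z^3 + z^2*(116 - 23*l) + z*(3*l^2 - 42*l + 48)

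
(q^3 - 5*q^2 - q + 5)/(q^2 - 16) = (q^3 - 5*q^2 - q + 5)/(q^2 - 16)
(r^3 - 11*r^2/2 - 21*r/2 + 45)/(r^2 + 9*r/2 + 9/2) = (2*r^2 - 17*r + 30)/(2*r + 3)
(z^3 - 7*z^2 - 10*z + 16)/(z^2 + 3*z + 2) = (z^2 - 9*z + 8)/(z + 1)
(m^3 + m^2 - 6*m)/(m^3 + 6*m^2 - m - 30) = m/(m + 5)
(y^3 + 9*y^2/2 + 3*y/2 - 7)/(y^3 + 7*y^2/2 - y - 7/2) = (y + 2)/(y + 1)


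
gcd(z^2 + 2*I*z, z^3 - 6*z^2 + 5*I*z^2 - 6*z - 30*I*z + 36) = z + 2*I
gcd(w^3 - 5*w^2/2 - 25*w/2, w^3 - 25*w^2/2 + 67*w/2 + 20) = w - 5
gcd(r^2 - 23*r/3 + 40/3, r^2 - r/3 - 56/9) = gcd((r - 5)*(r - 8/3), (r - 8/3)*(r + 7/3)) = r - 8/3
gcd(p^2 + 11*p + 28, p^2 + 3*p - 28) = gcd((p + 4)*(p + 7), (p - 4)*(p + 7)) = p + 7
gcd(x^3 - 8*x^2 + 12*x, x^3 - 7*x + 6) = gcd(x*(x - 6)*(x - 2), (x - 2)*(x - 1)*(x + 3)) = x - 2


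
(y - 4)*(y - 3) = y^2 - 7*y + 12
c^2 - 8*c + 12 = (c - 6)*(c - 2)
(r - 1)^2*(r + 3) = r^3 + r^2 - 5*r + 3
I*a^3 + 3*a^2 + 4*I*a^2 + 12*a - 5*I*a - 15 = (a + 5)*(a - 3*I)*(I*a - I)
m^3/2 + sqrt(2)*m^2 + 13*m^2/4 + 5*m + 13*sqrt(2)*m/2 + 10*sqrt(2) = (m/2 + sqrt(2))*(m + 5/2)*(m + 4)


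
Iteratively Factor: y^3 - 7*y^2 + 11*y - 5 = (y - 1)*(y^2 - 6*y + 5) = (y - 5)*(y - 1)*(y - 1)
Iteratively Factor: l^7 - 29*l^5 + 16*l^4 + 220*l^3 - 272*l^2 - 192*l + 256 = (l - 1)*(l^6 + l^5 - 28*l^4 - 12*l^3 + 208*l^2 - 64*l - 256) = (l - 1)*(l + 1)*(l^5 - 28*l^3 + 16*l^2 + 192*l - 256) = (l - 4)*(l - 1)*(l + 1)*(l^4 + 4*l^3 - 12*l^2 - 32*l + 64) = (l - 4)*(l - 2)*(l - 1)*(l + 1)*(l^3 + 6*l^2 - 32) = (l - 4)*(l - 2)*(l - 1)*(l + 1)*(l + 4)*(l^2 + 2*l - 8) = (l - 4)*(l - 2)^2*(l - 1)*(l + 1)*(l + 4)*(l + 4)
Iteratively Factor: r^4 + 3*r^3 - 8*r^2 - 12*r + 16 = (r - 1)*(r^3 + 4*r^2 - 4*r - 16) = (r - 1)*(r + 4)*(r^2 - 4) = (r - 2)*(r - 1)*(r + 4)*(r + 2)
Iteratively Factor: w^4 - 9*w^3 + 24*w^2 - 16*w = (w - 1)*(w^3 - 8*w^2 + 16*w) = (w - 4)*(w - 1)*(w^2 - 4*w) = (w - 4)^2*(w - 1)*(w)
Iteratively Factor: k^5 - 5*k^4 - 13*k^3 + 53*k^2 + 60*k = (k - 4)*(k^4 - k^3 - 17*k^2 - 15*k) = (k - 4)*(k + 3)*(k^3 - 4*k^2 - 5*k) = (k - 4)*(k + 1)*(k + 3)*(k^2 - 5*k) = k*(k - 4)*(k + 1)*(k + 3)*(k - 5)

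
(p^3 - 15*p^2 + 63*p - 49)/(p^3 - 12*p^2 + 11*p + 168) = (p^2 - 8*p + 7)/(p^2 - 5*p - 24)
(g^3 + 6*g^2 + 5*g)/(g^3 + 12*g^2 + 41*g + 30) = g/(g + 6)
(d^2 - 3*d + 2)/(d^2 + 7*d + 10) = (d^2 - 3*d + 2)/(d^2 + 7*d + 10)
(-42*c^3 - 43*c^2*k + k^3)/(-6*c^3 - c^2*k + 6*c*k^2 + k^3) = (7*c - k)/(c - k)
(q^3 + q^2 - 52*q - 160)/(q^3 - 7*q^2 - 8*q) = (q^2 + 9*q + 20)/(q*(q + 1))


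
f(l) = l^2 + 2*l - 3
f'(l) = 2*l + 2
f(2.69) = 9.62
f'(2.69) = 7.38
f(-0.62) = -3.86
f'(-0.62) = 0.76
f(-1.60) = -3.64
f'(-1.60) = -1.20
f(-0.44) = -3.69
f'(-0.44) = 1.12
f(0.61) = -1.41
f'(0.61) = 3.22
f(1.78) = 3.73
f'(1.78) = 5.56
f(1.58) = 2.66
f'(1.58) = 5.16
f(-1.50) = -3.75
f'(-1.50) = -1.00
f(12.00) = 165.00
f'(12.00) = 26.00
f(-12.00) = 117.00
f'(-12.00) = -22.00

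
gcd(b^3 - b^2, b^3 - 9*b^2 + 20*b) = b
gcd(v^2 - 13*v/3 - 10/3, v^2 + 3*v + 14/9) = v + 2/3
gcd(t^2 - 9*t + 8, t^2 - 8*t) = t - 8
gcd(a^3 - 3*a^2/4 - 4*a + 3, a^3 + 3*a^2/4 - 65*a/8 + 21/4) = a^2 - 11*a/4 + 3/2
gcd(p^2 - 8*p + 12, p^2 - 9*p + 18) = p - 6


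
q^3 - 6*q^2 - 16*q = q*(q - 8)*(q + 2)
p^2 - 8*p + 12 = (p - 6)*(p - 2)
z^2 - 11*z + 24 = (z - 8)*(z - 3)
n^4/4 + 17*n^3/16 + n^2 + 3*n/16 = n*(n/4 + 1/4)*(n + 1/4)*(n + 3)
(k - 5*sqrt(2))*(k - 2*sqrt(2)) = k^2 - 7*sqrt(2)*k + 20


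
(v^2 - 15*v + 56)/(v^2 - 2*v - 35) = (v - 8)/(v + 5)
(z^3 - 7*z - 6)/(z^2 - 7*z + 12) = (z^2 + 3*z + 2)/(z - 4)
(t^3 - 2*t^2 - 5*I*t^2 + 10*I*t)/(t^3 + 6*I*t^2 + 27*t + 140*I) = t*(t - 2)/(t^2 + 11*I*t - 28)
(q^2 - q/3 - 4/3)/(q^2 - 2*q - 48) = (-3*q^2 + q + 4)/(3*(-q^2 + 2*q + 48))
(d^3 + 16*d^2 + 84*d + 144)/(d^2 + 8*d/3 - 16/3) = 3*(d^2 + 12*d + 36)/(3*d - 4)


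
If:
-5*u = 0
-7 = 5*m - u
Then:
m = -7/5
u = 0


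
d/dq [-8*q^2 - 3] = -16*q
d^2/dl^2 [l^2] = 2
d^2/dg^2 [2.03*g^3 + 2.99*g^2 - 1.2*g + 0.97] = 12.18*g + 5.98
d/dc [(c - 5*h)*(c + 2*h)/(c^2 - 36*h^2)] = h*(3*c^2 - 52*c*h + 108*h^2)/(c^4 - 72*c^2*h^2 + 1296*h^4)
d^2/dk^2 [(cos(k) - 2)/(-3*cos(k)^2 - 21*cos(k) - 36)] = (9*(1 - cos(2*k))^2*cos(k)/4 - 15*(1 - cos(2*k))^2/4 + 761*cos(k)/2 - 52*cos(2*k) - 27*cos(3*k) - cos(5*k)/2 + 279)/(3*(cos(k) + 3)^3*(cos(k) + 4)^3)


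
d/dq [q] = 1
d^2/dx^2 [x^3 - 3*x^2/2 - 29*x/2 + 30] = 6*x - 3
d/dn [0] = 0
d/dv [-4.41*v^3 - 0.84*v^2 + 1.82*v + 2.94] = -13.23*v^2 - 1.68*v + 1.82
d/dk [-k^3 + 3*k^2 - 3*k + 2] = -3*k^2 + 6*k - 3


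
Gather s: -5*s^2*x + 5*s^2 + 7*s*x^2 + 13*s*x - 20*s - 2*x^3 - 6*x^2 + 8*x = s^2*(5 - 5*x) + s*(7*x^2 + 13*x - 20) - 2*x^3 - 6*x^2 + 8*x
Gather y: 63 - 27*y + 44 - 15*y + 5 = 112 - 42*y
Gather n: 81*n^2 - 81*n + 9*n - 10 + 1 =81*n^2 - 72*n - 9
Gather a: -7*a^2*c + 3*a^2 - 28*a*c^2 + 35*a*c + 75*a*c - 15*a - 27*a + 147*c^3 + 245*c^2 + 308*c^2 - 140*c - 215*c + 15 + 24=a^2*(3 - 7*c) + a*(-28*c^2 + 110*c - 42) + 147*c^3 + 553*c^2 - 355*c + 39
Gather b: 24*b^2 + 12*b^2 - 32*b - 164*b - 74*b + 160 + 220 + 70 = 36*b^2 - 270*b + 450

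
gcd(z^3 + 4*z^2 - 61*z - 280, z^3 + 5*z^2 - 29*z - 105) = z + 7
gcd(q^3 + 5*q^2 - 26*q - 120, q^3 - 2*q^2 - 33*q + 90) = q^2 + q - 30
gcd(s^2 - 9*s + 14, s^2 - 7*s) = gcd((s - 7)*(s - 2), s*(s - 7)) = s - 7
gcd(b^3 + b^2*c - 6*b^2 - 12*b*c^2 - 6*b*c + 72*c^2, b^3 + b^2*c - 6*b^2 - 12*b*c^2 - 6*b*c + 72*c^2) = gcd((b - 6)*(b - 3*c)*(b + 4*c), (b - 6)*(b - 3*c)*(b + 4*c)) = b^3 + b^2*c - 6*b^2 - 12*b*c^2 - 6*b*c + 72*c^2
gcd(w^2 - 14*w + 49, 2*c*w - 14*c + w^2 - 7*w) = w - 7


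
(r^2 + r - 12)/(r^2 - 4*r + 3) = (r + 4)/(r - 1)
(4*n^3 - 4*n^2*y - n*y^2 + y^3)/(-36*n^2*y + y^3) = (-4*n^3 + 4*n^2*y + n*y^2 - y^3)/(y*(36*n^2 - y^2))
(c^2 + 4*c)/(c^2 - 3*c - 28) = c/(c - 7)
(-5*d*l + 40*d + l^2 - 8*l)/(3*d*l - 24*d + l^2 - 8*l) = (-5*d + l)/(3*d + l)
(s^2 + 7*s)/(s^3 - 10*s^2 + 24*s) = (s + 7)/(s^2 - 10*s + 24)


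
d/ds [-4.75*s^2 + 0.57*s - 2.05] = 0.57 - 9.5*s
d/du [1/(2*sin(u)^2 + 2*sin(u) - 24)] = -(2*sin(u) + 1)*cos(u)/(2*(sin(u)^2 + sin(u) - 12)^2)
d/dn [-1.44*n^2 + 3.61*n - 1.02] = 3.61 - 2.88*n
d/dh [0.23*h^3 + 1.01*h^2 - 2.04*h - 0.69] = 0.69*h^2 + 2.02*h - 2.04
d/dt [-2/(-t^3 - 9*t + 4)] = 6*(-t^2 - 3)/(t^3 + 9*t - 4)^2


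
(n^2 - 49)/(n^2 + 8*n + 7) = (n - 7)/(n + 1)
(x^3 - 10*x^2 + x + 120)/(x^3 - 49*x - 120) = (x - 5)/(x + 5)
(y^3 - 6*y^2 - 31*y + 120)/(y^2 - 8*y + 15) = (y^2 - 3*y - 40)/(y - 5)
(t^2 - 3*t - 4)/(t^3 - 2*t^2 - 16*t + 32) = (t + 1)/(t^2 + 2*t - 8)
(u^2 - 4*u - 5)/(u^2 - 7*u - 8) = (u - 5)/(u - 8)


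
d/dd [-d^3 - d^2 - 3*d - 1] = -3*d^2 - 2*d - 3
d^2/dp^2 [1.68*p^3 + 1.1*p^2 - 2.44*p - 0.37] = 10.08*p + 2.2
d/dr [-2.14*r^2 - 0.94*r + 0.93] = -4.28*r - 0.94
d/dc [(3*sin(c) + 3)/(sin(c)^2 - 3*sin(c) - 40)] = 3*(-2*sin(c) + cos(c)^2 - 38)*cos(c)/((sin(c) - 8)^2*(sin(c) + 5)^2)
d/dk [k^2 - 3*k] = 2*k - 3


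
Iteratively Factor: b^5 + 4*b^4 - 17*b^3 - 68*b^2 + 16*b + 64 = (b + 4)*(b^4 - 17*b^2 + 16) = (b + 1)*(b + 4)*(b^3 - b^2 - 16*b + 16) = (b - 1)*(b + 1)*(b + 4)*(b^2 - 16) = (b - 1)*(b + 1)*(b + 4)^2*(b - 4)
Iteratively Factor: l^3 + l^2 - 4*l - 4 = (l + 2)*(l^2 - l - 2) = (l - 2)*(l + 2)*(l + 1)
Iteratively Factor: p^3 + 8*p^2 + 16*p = (p + 4)*(p^2 + 4*p) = p*(p + 4)*(p + 4)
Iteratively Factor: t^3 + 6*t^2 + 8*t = (t + 4)*(t^2 + 2*t) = t*(t + 4)*(t + 2)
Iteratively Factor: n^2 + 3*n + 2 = (n + 1)*(n + 2)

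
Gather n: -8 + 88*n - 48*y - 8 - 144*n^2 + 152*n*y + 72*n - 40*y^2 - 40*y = -144*n^2 + n*(152*y + 160) - 40*y^2 - 88*y - 16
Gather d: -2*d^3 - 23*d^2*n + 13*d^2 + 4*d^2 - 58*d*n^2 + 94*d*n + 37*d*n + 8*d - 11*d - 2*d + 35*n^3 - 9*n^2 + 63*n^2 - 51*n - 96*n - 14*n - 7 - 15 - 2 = -2*d^3 + d^2*(17 - 23*n) + d*(-58*n^2 + 131*n - 5) + 35*n^3 + 54*n^2 - 161*n - 24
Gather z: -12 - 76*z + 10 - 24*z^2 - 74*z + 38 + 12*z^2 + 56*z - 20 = -12*z^2 - 94*z + 16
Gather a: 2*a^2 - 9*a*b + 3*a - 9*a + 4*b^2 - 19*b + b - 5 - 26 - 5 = 2*a^2 + a*(-9*b - 6) + 4*b^2 - 18*b - 36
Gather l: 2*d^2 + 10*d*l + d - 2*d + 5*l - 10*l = 2*d^2 - d + l*(10*d - 5)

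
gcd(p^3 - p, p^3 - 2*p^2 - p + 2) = p^2 - 1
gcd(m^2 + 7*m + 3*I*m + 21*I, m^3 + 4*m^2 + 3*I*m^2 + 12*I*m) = m + 3*I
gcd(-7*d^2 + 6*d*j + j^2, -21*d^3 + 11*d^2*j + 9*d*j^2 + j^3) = 7*d^2 - 6*d*j - j^2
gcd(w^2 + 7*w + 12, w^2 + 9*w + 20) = w + 4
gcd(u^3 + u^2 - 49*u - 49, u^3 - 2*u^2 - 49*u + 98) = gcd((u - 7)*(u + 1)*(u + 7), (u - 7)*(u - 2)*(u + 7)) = u^2 - 49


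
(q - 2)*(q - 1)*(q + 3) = q^3 - 7*q + 6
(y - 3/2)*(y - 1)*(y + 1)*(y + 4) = y^4 + 5*y^3/2 - 7*y^2 - 5*y/2 + 6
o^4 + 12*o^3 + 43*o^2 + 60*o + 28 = (o + 1)*(o + 2)^2*(o + 7)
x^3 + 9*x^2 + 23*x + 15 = (x + 1)*(x + 3)*(x + 5)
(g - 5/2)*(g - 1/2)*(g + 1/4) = g^3 - 11*g^2/4 + g/2 + 5/16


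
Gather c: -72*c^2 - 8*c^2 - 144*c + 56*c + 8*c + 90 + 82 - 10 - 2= -80*c^2 - 80*c + 160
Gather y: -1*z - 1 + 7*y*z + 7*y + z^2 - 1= y*(7*z + 7) + z^2 - z - 2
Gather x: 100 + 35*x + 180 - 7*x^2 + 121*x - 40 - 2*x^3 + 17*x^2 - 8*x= -2*x^3 + 10*x^2 + 148*x + 240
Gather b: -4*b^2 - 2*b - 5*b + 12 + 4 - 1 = -4*b^2 - 7*b + 15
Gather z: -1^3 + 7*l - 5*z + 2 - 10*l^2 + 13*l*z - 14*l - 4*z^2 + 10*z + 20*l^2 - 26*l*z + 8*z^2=10*l^2 - 7*l + 4*z^2 + z*(5 - 13*l) + 1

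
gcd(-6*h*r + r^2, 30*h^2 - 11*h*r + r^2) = -6*h + r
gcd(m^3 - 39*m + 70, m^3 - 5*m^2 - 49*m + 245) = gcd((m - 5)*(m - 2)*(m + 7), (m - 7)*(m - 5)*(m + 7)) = m^2 + 2*m - 35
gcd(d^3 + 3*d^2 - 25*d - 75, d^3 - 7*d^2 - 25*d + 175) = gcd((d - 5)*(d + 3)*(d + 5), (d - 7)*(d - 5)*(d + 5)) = d^2 - 25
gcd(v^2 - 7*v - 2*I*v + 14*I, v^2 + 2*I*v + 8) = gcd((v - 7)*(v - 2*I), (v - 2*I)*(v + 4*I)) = v - 2*I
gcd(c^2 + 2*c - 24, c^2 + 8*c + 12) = c + 6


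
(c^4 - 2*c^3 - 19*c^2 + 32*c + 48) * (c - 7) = c^5 - 9*c^4 - 5*c^3 + 165*c^2 - 176*c - 336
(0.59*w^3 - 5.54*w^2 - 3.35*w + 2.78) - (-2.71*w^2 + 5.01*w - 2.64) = 0.59*w^3 - 2.83*w^2 - 8.36*w + 5.42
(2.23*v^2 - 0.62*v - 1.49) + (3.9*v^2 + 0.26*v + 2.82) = 6.13*v^2 - 0.36*v + 1.33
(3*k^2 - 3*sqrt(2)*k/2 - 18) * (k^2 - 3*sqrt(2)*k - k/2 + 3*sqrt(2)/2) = 3*k^4 - 21*sqrt(2)*k^3/2 - 3*k^3/2 - 9*k^2 + 21*sqrt(2)*k^2/4 + 9*k/2 + 54*sqrt(2)*k - 27*sqrt(2)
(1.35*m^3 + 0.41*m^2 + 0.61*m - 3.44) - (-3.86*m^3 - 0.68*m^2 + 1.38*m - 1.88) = 5.21*m^3 + 1.09*m^2 - 0.77*m - 1.56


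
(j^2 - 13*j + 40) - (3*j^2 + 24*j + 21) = -2*j^2 - 37*j + 19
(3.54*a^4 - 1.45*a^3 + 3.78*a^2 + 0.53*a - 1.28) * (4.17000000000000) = 14.7618*a^4 - 6.0465*a^3 + 15.7626*a^2 + 2.2101*a - 5.3376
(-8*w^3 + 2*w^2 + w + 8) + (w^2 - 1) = -8*w^3 + 3*w^2 + w + 7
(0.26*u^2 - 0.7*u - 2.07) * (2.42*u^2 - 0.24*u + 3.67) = 0.6292*u^4 - 1.7564*u^3 - 3.8872*u^2 - 2.0722*u - 7.5969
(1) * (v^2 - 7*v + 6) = v^2 - 7*v + 6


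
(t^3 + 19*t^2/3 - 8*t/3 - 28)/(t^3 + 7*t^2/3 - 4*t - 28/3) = (t + 6)/(t + 2)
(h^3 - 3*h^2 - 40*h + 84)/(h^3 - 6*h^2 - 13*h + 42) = (h + 6)/(h + 3)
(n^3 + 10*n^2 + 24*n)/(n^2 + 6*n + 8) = n*(n + 6)/(n + 2)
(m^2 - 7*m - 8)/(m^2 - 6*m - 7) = (m - 8)/(m - 7)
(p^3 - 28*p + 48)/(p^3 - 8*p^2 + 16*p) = (p^2 + 4*p - 12)/(p*(p - 4))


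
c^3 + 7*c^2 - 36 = (c - 2)*(c + 3)*(c + 6)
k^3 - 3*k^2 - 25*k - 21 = (k - 7)*(k + 1)*(k + 3)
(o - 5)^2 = o^2 - 10*o + 25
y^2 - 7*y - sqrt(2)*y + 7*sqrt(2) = (y - 7)*(y - sqrt(2))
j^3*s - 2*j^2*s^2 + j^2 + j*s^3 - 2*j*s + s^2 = (-j + s)^2*(j*s + 1)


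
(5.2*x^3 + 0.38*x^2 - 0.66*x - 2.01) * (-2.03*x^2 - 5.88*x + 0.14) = -10.556*x^5 - 31.3474*x^4 - 0.1666*x^3 + 8.0143*x^2 + 11.7264*x - 0.2814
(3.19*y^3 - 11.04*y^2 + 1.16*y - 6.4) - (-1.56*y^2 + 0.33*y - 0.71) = 3.19*y^3 - 9.48*y^2 + 0.83*y - 5.69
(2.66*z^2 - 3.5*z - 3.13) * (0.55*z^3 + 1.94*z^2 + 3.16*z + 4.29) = 1.463*z^5 + 3.2354*z^4 - 0.105899999999998*z^3 - 5.7208*z^2 - 24.9058*z - 13.4277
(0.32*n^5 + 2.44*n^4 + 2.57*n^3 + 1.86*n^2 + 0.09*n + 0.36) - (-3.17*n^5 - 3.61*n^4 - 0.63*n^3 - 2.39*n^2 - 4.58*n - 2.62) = 3.49*n^5 + 6.05*n^4 + 3.2*n^3 + 4.25*n^2 + 4.67*n + 2.98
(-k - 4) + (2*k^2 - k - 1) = 2*k^2 - 2*k - 5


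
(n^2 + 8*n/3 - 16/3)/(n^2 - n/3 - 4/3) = (n + 4)/(n + 1)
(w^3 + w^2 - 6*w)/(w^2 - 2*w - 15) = w*(w - 2)/(w - 5)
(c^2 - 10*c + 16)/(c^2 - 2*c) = (c - 8)/c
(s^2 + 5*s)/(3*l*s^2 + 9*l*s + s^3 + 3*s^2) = (s + 5)/(3*l*s + 9*l + s^2 + 3*s)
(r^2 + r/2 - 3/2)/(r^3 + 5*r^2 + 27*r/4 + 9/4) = 2*(r - 1)/(2*r^2 + 7*r + 3)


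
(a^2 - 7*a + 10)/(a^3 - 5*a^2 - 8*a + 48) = (a^2 - 7*a + 10)/(a^3 - 5*a^2 - 8*a + 48)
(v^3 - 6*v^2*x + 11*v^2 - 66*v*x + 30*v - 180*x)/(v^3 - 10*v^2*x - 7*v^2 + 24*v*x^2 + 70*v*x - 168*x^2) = (-v^2 - 11*v - 30)/(-v^2 + 4*v*x + 7*v - 28*x)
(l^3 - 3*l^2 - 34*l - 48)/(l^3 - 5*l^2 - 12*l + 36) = (l^2 - 6*l - 16)/(l^2 - 8*l + 12)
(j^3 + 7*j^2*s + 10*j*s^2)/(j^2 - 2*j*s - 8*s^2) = j*(-j - 5*s)/(-j + 4*s)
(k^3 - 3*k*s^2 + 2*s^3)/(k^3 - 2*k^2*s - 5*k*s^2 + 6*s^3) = (-k + s)/(-k + 3*s)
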